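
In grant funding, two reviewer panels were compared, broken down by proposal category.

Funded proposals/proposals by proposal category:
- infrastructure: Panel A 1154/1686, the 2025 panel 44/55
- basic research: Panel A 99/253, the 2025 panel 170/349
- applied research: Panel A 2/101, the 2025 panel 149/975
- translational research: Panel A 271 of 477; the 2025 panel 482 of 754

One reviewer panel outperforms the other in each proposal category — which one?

Infrastructure: Panel A 1154/1686 = 68.4%, the 2025 panel 44/55 = 80.0% → the 2025 panel
Basic research: Panel A 99/253 = 39.1%, the 2025 panel 170/349 = 48.7% → the 2025 panel
Applied research: Panel A 2/101 = 2.0%, the 2025 panel 149/975 = 15.3% → the 2025 panel
Translational research: Panel A 271/477 = 56.8%, the 2025 panel 482/754 = 63.9% → the 2025 panel
The 2025 panel has the higher rate in all 4 groups.

the 2025 panel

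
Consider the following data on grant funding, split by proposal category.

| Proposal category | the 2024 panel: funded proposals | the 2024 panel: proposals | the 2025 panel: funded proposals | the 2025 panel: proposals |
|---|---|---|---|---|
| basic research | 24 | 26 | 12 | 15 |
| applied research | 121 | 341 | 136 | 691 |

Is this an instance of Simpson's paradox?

Basic research: the 2024 panel 24/26 = 92.3%, the 2025 panel 12/15 = 80.0% → the 2024 panel
Applied research: the 2024 panel 121/341 = 35.5%, the 2025 panel 136/691 = 19.7% → the 2024 panel
Overall: the 2024 panel 145/367 = 39.5%, the 2025 panel 148/706 = 21.0% → the 2024 panel
The 2024 panel wins overall and in every proposal group — no reversal.

No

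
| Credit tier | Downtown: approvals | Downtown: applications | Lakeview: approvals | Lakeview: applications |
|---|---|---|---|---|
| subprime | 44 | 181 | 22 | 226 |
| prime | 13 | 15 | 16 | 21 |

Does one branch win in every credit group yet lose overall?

Subprime: Downtown 44/181 = 24.3%, Lakeview 22/226 = 9.7% → Downtown
Prime: Downtown 13/15 = 86.7%, Lakeview 16/21 = 76.2% → Downtown
Overall: Downtown 57/196 = 29.1%, Lakeview 38/247 = 15.4% → Downtown
Downtown wins overall and in every credit group — no reversal.

No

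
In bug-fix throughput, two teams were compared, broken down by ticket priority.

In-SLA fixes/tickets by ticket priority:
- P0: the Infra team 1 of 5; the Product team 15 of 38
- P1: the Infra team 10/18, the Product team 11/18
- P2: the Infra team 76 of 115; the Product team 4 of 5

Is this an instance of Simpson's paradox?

P0: the Infra team 1/5 = 20.0%, the Product team 15/38 = 39.5% → the Product team
P1: the Infra team 10/18 = 55.6%, the Product team 11/18 = 61.1% → the Product team
P2: the Infra team 76/115 = 66.1%, the Product team 4/5 = 80.0% → the Product team
Overall: the Infra team 87/138 = 63.0%, the Product team 30/61 = 49.2% → the Infra team
The Product team wins each ticket group but the Infra team wins overall — the comparison reverses. The Product team's tickets skew toward P0, which has a lower base rate.

Yes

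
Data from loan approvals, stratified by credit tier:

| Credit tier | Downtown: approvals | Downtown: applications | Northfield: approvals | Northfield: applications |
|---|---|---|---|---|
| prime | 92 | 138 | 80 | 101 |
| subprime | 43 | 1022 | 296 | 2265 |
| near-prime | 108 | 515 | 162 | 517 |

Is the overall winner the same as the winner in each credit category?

Yes

Prime: Downtown 92/138 = 66.7%, Northfield 80/101 = 79.2% → Northfield
Subprime: Downtown 43/1022 = 4.2%, Northfield 296/2265 = 13.1% → Northfield
Near-prime: Downtown 108/515 = 21.0%, Northfield 162/517 = 31.3% → Northfield
Overall: Downtown 243/1675 = 14.5%, Northfield 538/2883 = 18.7% → Northfield
Northfield wins overall and in every credit group — no reversal.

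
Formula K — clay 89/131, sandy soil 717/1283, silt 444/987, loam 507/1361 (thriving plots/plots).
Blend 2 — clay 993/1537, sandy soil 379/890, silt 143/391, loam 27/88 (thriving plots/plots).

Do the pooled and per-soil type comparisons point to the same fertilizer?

Clay: Formula K 89/131 = 67.9%, Blend 2 993/1537 = 64.6% → Formula K
Sandy soil: Formula K 717/1283 = 55.9%, Blend 2 379/890 = 42.6% → Formula K
Silt: Formula K 444/987 = 45.0%, Blend 2 143/391 = 36.6% → Formula K
Loam: Formula K 507/1361 = 37.3%, Blend 2 27/88 = 30.7% → Formula K
Overall: Formula K 1757/3762 = 46.7%, Blend 2 1542/2906 = 53.1% → Blend 2
Formula K wins each soil group but Blend 2 wins overall — the comparison reverses. Formula K's plots skew toward loam, which has a lower base rate.

No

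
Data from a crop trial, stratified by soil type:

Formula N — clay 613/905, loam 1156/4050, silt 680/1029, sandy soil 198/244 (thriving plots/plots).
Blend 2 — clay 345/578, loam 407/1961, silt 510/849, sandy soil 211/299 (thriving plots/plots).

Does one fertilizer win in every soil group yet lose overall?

No

Clay: Formula N 613/905 = 67.7%, Blend 2 345/578 = 59.7% → Formula N
Loam: Formula N 1156/4050 = 28.5%, Blend 2 407/1961 = 20.8% → Formula N
Silt: Formula N 680/1029 = 66.1%, Blend 2 510/849 = 60.1% → Formula N
Sandy soil: Formula N 198/244 = 81.1%, Blend 2 211/299 = 70.6% → Formula N
Overall: Formula N 2647/6228 = 42.5%, Blend 2 1473/3687 = 40.0% → Formula N
Formula N wins overall and in every soil group — no reversal.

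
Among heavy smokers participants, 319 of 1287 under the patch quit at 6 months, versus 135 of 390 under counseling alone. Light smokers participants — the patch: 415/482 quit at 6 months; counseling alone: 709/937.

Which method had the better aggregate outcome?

counseling alone

Heavy smokers: the patch 319/1287 = 24.8%, counseling alone 135/390 = 34.6% → counseling alone
Light smokers: the patch 415/482 = 86.1%, counseling alone 709/937 = 75.7% → the patch
Overall: the patch 734/1769 = 41.5%, counseling alone 844/1327 = 63.6% → counseling alone
(Neither sweeps every dependence group, but counseling alone has the higher pooled rate.)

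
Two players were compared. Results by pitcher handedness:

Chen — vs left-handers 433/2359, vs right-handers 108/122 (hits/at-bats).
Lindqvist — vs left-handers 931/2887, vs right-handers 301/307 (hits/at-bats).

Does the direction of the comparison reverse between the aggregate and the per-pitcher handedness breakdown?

Vs left-handers: Chen 433/2359 = 18.4%, Lindqvist 931/2887 = 32.2% → Lindqvist
Vs right-handers: Chen 108/122 = 88.5%, Lindqvist 301/307 = 98.0% → Lindqvist
Overall: Chen 541/2481 = 21.8%, Lindqvist 1232/3194 = 38.6% → Lindqvist
Lindqvist wins overall and in every pitcher group — no reversal.

No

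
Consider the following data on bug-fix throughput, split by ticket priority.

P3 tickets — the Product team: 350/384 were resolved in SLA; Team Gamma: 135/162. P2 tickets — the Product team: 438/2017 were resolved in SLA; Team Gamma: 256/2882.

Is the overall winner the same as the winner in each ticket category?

P3: the Product team 350/384 = 91.1%, Team Gamma 135/162 = 83.3% → the Product team
P2: the Product team 438/2017 = 21.7%, Team Gamma 256/2882 = 8.9% → the Product team
Overall: the Product team 788/2401 = 32.8%, Team Gamma 391/3044 = 12.8% → the Product team
The Product team wins overall and in every ticket group — no reversal.

Yes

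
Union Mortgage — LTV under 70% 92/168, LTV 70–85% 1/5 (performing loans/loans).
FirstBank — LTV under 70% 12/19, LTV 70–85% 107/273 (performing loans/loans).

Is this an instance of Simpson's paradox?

Yes

LTV under 70%: Union Mortgage 92/168 = 54.8%, FirstBank 12/19 = 63.2% → FirstBank
LTV 70–85%: Union Mortgage 1/5 = 20.0%, FirstBank 107/273 = 39.2% → FirstBank
Overall: Union Mortgage 93/173 = 53.8%, FirstBank 119/292 = 40.8% → Union Mortgage
FirstBank wins each loan-to-value group but Union Mortgage wins overall — the comparison reverses. FirstBank's loans skew toward LTV 70–85%, which has a lower base rate.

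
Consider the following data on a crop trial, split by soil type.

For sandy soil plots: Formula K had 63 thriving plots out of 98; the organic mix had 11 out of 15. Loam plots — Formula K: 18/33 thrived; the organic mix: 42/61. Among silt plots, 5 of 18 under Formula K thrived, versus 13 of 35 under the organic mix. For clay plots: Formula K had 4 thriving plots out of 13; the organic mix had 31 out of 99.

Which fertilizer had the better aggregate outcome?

Sandy soil: Formula K 63/98 = 64.3%, the organic mix 11/15 = 73.3% → the organic mix
Loam: Formula K 18/33 = 54.5%, the organic mix 42/61 = 68.9% → the organic mix
Silt: Formula K 5/18 = 27.8%, the organic mix 13/35 = 37.1% → the organic mix
Clay: Formula K 4/13 = 30.8%, the organic mix 31/99 = 31.3% → the organic mix
Overall: Formula K 90/162 = 55.6%, the organic mix 97/210 = 46.2% → Formula K
(The organic mix wins every soil group but Formula K wins overall — the organic mix's plots skew toward the low-rate clay group.)

Formula K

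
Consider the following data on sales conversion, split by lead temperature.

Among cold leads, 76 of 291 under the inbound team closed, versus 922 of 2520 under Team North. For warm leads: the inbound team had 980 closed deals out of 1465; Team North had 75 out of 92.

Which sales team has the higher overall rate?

the inbound team

Cold: the inbound team 76/291 = 26.1%, Team North 922/2520 = 36.6% → Team North
Warm: the inbound team 980/1465 = 66.9%, Team North 75/92 = 81.5% → Team North
Overall: the inbound team 1056/1756 = 60.1%, Team North 997/2612 = 38.2% → the inbound team
(Team North wins every lead group but the inbound team wins overall — Team North's leads skew toward the low-rate cold group.)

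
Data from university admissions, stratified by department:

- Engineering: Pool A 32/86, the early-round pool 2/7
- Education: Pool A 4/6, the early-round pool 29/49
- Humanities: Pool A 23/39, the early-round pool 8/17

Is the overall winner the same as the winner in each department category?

No

Engineering: Pool A 32/86 = 37.2%, the early-round pool 2/7 = 28.6% → Pool A
Education: Pool A 4/6 = 66.7%, the early-round pool 29/49 = 59.2% → Pool A
Humanities: Pool A 23/39 = 59.0%, the early-round pool 8/17 = 47.1% → Pool A
Overall: Pool A 59/131 = 45.0%, the early-round pool 39/73 = 53.4% → the early-round pool
Pool A wins each department group but the early-round pool wins overall — the comparison reverses. Pool A's applicants skew toward Engineering, which has a lower base rate.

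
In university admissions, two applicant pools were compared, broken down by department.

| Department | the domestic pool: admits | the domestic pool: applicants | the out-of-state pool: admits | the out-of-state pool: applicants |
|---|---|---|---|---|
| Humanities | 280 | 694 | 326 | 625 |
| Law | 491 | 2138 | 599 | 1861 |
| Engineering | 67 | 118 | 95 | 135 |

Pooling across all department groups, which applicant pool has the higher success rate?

Humanities: the domestic pool 280/694 = 40.3%, the out-of-state pool 326/625 = 52.2% → the out-of-state pool
Law: the domestic pool 491/2138 = 23.0%, the out-of-state pool 599/1861 = 32.2% → the out-of-state pool
Engineering: the domestic pool 67/118 = 56.8%, the out-of-state pool 95/135 = 70.4% → the out-of-state pool
Overall: the domestic pool 838/2950 = 28.4%, the out-of-state pool 1020/2621 = 38.9% → the out-of-state pool

the out-of-state pool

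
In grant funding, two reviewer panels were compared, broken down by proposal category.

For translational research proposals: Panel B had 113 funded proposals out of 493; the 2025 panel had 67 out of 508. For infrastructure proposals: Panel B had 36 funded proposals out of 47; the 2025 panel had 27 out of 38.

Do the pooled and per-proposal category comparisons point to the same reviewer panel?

Yes

Translational research: Panel B 113/493 = 22.9%, the 2025 panel 67/508 = 13.2% → Panel B
Infrastructure: Panel B 36/47 = 76.6%, the 2025 panel 27/38 = 71.1% → Panel B
Overall: Panel B 149/540 = 27.6%, the 2025 panel 94/546 = 17.2% → Panel B
Panel B wins overall and in every proposal group — no reversal.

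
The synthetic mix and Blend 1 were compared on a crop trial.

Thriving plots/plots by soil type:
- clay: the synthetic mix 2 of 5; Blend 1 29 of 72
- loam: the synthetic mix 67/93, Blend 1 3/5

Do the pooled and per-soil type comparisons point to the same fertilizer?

No

Clay: the synthetic mix 2/5 = 40.0%, Blend 1 29/72 = 40.3% → Blend 1
Loam: the synthetic mix 67/93 = 72.0%, Blend 1 3/5 = 60.0% → the synthetic mix
Overall: the synthetic mix 69/98 = 70.4%, Blend 1 32/77 = 41.6% → the synthetic mix
Neither sweeps: the synthetic mix wins 1 of 2 groups, Blend 1 wins 1. The synthetic mix wins overall but not every group — no Simpson reversal.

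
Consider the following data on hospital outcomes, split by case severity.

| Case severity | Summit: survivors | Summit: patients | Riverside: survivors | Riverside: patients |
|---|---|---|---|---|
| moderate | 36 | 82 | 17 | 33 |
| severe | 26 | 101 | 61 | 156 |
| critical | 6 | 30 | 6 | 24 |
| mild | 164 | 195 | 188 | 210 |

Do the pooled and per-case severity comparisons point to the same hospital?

Moderate: Summit 36/82 = 43.9%, Riverside 17/33 = 51.5% → Riverside
Severe: Summit 26/101 = 25.7%, Riverside 61/156 = 39.1% → Riverside
Critical: Summit 6/30 = 20.0%, Riverside 6/24 = 25.0% → Riverside
Mild: Summit 164/195 = 84.1%, Riverside 188/210 = 89.5% → Riverside
Overall: Summit 232/408 = 56.9%, Riverside 272/423 = 64.3% → Riverside
Riverside wins overall and in every case group — no reversal.

Yes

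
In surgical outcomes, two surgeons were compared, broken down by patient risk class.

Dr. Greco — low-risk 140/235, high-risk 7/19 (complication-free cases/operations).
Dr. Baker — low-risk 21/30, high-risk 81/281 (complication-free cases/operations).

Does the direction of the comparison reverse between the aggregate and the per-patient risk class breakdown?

No

Low-risk: Dr. Greco 140/235 = 59.6%, Dr. Baker 21/30 = 70.0% → Dr. Baker
High-risk: Dr. Greco 7/19 = 36.8%, Dr. Baker 81/281 = 28.8% → Dr. Greco
Overall: Dr. Greco 147/254 = 57.9%, Dr. Baker 102/311 = 32.8% → Dr. Greco
Neither sweeps: Dr. Greco wins 1 of 2 groups, Dr. Baker wins 1. Dr. Greco wins overall but not every group — no Simpson reversal.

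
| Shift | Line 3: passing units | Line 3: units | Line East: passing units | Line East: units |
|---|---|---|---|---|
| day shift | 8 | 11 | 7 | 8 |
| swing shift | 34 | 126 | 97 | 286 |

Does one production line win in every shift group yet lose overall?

No

Day shift: Line 3 8/11 = 72.7%, Line East 7/8 = 87.5% → Line East
Swing shift: Line 3 34/126 = 27.0%, Line East 97/286 = 33.9% → Line East
Overall: Line 3 42/137 = 30.7%, Line East 104/294 = 35.4% → Line East
Line East wins overall and in every shift group — no reversal.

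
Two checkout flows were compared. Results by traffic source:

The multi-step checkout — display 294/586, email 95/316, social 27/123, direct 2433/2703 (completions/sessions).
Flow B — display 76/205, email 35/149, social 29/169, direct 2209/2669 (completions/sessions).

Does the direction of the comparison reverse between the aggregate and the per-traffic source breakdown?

No

Display: the multi-step checkout 294/586 = 50.2%, Flow B 76/205 = 37.1% → the multi-step checkout
Email: the multi-step checkout 95/316 = 30.1%, Flow B 35/149 = 23.5% → the multi-step checkout
Social: the multi-step checkout 27/123 = 22.0%, Flow B 29/169 = 17.2% → the multi-step checkout
Direct: the multi-step checkout 2433/2703 = 90.0%, Flow B 2209/2669 = 82.8% → the multi-step checkout
Overall: the multi-step checkout 2849/3728 = 76.4%, Flow B 2349/3192 = 73.6% → the multi-step checkout
The multi-step checkout wins overall and in every traffic group — no reversal.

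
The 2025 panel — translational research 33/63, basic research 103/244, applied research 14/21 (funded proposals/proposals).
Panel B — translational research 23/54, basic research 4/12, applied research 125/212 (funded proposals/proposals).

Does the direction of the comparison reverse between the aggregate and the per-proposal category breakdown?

Yes

Translational research: the 2025 panel 33/63 = 52.4%, Panel B 23/54 = 42.6% → the 2025 panel
Basic research: the 2025 panel 103/244 = 42.2%, Panel B 4/12 = 33.3% → the 2025 panel
Applied research: the 2025 panel 14/21 = 66.7%, Panel B 125/212 = 59.0% → the 2025 panel
Overall: the 2025 panel 150/328 = 45.7%, Panel B 152/278 = 54.7% → Panel B
The 2025 panel wins each proposal group but Panel B wins overall — the comparison reverses. The 2025 panel's proposals skew toward basic research, which has a lower base rate.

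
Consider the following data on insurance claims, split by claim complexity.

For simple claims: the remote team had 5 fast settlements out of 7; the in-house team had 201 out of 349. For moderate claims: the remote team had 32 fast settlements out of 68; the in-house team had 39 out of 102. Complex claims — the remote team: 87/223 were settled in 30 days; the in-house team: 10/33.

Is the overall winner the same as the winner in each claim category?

No

Simple: the remote team 5/7 = 71.4%, the in-house team 201/349 = 57.6% → the remote team
Moderate: the remote team 32/68 = 47.1%, the in-house team 39/102 = 38.2% → the remote team
Complex: the remote team 87/223 = 39.0%, the in-house team 10/33 = 30.3% → the remote team
Overall: the remote team 124/298 = 41.6%, the in-house team 250/484 = 51.7% → the in-house team
The remote team wins each claim group but the in-house team wins overall — the comparison reverses. The remote team's claims skew toward complex, which has a lower base rate.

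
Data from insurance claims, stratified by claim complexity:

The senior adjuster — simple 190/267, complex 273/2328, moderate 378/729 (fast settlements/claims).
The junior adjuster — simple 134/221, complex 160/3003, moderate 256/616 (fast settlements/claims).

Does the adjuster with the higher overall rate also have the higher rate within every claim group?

Simple: the senior adjuster 190/267 = 71.2%, the junior adjuster 134/221 = 60.6% → the senior adjuster
Complex: the senior adjuster 273/2328 = 11.7%, the junior adjuster 160/3003 = 5.3% → the senior adjuster
Moderate: the senior adjuster 378/729 = 51.9%, the junior adjuster 256/616 = 41.6% → the senior adjuster
Overall: the senior adjuster 841/3324 = 25.3%, the junior adjuster 550/3840 = 14.3% → the senior adjuster
The senior adjuster wins overall and in every claim group — no reversal.

Yes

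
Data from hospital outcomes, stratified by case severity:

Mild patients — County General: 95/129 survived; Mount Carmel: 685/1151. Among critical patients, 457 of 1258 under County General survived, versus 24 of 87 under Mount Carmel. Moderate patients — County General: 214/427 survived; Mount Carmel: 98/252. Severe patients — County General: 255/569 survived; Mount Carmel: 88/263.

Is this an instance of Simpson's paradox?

Yes

Mild: County General 95/129 = 73.6%, Mount Carmel 685/1151 = 59.5% → County General
Critical: County General 457/1258 = 36.3%, Mount Carmel 24/87 = 27.6% → County General
Moderate: County General 214/427 = 50.1%, Mount Carmel 98/252 = 38.9% → County General
Severe: County General 255/569 = 44.8%, Mount Carmel 88/263 = 33.5% → County General
Overall: County General 1021/2383 = 42.8%, Mount Carmel 895/1753 = 51.1% → Mount Carmel
County General wins each case group but Mount Carmel wins overall — the comparison reverses. County General's patients skew toward critical, which has a lower base rate.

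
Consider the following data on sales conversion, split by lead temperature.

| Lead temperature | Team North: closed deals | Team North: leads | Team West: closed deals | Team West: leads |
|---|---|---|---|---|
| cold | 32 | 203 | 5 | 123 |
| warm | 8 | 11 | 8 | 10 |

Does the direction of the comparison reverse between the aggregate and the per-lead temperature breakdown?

No

Cold: Team North 32/203 = 15.8%, Team West 5/123 = 4.1% → Team North
Warm: Team North 8/11 = 72.7%, Team West 8/10 = 80.0% → Team West
Overall: Team North 40/214 = 18.7%, Team West 13/133 = 9.8% → Team North
Neither sweeps: Team North wins 1 of 2 groups, Team West wins 1. Team North wins overall but not every group — no Simpson reversal.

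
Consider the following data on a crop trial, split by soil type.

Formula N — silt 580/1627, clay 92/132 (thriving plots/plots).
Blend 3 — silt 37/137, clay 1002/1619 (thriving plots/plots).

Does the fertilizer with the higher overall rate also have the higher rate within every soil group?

Silt: Formula N 580/1627 = 35.6%, Blend 3 37/137 = 27.0% → Formula N
Clay: Formula N 92/132 = 69.7%, Blend 3 1002/1619 = 61.9% → Formula N
Overall: Formula N 672/1759 = 38.2%, Blend 3 1039/1756 = 59.2% → Blend 3
Formula N wins each soil group but Blend 3 wins overall — the comparison reverses. Formula N's plots skew toward silt, which has a lower base rate.

No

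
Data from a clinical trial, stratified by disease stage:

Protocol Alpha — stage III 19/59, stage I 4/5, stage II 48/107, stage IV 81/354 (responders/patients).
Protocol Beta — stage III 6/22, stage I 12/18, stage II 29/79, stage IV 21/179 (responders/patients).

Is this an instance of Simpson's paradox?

Stage III: Protocol Alpha 19/59 = 32.2%, Protocol Beta 6/22 = 27.3% → Protocol Alpha
Stage I: Protocol Alpha 4/5 = 80.0%, Protocol Beta 12/18 = 66.7% → Protocol Alpha
Stage II: Protocol Alpha 48/107 = 44.9%, Protocol Beta 29/79 = 36.7% → Protocol Alpha
Stage IV: Protocol Alpha 81/354 = 22.9%, Protocol Beta 21/179 = 11.7% → Protocol Alpha
Overall: Protocol Alpha 152/525 = 29.0%, Protocol Beta 68/298 = 22.8% → Protocol Alpha
Protocol Alpha wins overall and in every disease group — no reversal.

No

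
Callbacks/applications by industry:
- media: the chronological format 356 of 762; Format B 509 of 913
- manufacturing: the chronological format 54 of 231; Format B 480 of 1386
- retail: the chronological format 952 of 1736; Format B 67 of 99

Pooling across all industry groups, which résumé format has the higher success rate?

the chronological format

Media: the chronological format 356/762 = 46.7%, Format B 509/913 = 55.8% → Format B
Manufacturing: the chronological format 54/231 = 23.4%, Format B 480/1386 = 34.6% → Format B
Retail: the chronological format 952/1736 = 54.8%, Format B 67/99 = 67.7% → Format B
Overall: the chronological format 1362/2729 = 49.9%, Format B 1056/2398 = 44.0% → the chronological format
(Format B wins every industry group but the chronological format wins overall — Format B's applications skew toward the low-rate manufacturing group.)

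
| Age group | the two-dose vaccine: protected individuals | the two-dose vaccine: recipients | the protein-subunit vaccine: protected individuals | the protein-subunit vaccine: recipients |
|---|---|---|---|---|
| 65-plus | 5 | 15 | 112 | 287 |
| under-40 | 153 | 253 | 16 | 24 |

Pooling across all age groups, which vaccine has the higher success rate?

65-plus: the two-dose vaccine 5/15 = 33.3%, the protein-subunit vaccine 112/287 = 39.0% → the protein-subunit vaccine
Under-40: the two-dose vaccine 153/253 = 60.5%, the protein-subunit vaccine 16/24 = 66.7% → the protein-subunit vaccine
Overall: the two-dose vaccine 158/268 = 59.0%, the protein-subunit vaccine 128/311 = 41.2% → the two-dose vaccine
(The protein-subunit vaccine wins every age group but the two-dose vaccine wins overall — the protein-subunit vaccine's recipients skew toward the low-rate 65-plus group.)

the two-dose vaccine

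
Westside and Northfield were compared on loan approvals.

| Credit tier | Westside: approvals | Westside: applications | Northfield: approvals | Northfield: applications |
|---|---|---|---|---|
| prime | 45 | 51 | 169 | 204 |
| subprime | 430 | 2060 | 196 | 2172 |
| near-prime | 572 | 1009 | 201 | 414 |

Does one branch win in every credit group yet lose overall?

No

Prime: Westside 45/51 = 88.2%, Northfield 169/204 = 82.8% → Westside
Subprime: Westside 430/2060 = 20.9%, Northfield 196/2172 = 9.0% → Westside
Near-prime: Westside 572/1009 = 56.7%, Northfield 201/414 = 48.6% → Westside
Overall: Westside 1047/3120 = 33.6%, Northfield 566/2790 = 20.3% → Westside
Westside wins overall and in every credit group — no reversal.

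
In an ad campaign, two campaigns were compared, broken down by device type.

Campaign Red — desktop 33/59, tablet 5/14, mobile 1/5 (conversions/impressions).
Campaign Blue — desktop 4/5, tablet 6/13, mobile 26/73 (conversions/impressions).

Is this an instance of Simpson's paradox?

Yes

Desktop: Campaign Red 33/59 = 55.9%, Campaign Blue 4/5 = 80.0% → Campaign Blue
Tablet: Campaign Red 5/14 = 35.7%, Campaign Blue 6/13 = 46.2% → Campaign Blue
Mobile: Campaign Red 1/5 = 20.0%, Campaign Blue 26/73 = 35.6% → Campaign Blue
Overall: Campaign Red 39/78 = 50.0%, Campaign Blue 36/91 = 39.6% → Campaign Red
Campaign Blue wins each device group but Campaign Red wins overall — the comparison reverses. Campaign Blue's impressions skew toward mobile, which has a lower base rate.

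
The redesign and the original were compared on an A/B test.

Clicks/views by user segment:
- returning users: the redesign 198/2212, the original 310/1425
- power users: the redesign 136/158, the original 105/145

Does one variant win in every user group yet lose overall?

Returning users: the redesign 198/2212 = 9.0%, the original 310/1425 = 21.8% → the original
Power users: the redesign 136/158 = 86.1%, the original 105/145 = 72.4% → the redesign
Overall: the redesign 334/2370 = 14.1%, the original 415/1570 = 26.4% → the original
Neither sweeps: the redesign wins 1 of 2 groups, the original wins 1. The original wins overall but not every group — no Simpson reversal.

No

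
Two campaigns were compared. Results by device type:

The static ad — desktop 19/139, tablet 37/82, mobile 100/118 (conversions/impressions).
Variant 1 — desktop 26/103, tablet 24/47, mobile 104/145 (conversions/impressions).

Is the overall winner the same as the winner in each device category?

Desktop: the static ad 19/139 = 13.7%, Variant 1 26/103 = 25.2% → Variant 1
Tablet: the static ad 37/82 = 45.1%, Variant 1 24/47 = 51.1% → Variant 1
Mobile: the static ad 100/118 = 84.7%, Variant 1 104/145 = 71.7% → the static ad
Overall: the static ad 156/339 = 46.0%, Variant 1 154/295 = 52.2% → Variant 1
Neither sweeps: the static ad wins 1 of 3 groups, Variant 1 wins 2. Variant 1 wins overall but not every group — no Simpson reversal.

No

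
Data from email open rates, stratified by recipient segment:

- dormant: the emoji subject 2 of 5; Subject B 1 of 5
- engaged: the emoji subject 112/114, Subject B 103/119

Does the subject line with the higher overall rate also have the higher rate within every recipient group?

Dormant: the emoji subject 2/5 = 40.0%, Subject B 1/5 = 20.0% → the emoji subject
Engaged: the emoji subject 112/114 = 98.2%, Subject B 103/119 = 86.6% → the emoji subject
Overall: the emoji subject 114/119 = 95.8%, Subject B 104/124 = 83.9% → the emoji subject
The emoji subject wins overall and in every recipient group — no reversal.

Yes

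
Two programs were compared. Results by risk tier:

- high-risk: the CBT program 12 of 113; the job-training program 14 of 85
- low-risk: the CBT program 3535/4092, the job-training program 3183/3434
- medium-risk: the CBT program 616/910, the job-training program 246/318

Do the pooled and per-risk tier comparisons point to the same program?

Yes

High-risk: the CBT program 12/113 = 10.6%, the job-training program 14/85 = 16.5% → the job-training program
Low-risk: the CBT program 3535/4092 = 86.4%, the job-training program 3183/3434 = 92.7% → the job-training program
Medium-risk: the CBT program 616/910 = 67.7%, the job-training program 246/318 = 77.4% → the job-training program
Overall: the CBT program 4163/5115 = 81.4%, the job-training program 3443/3837 = 89.7% → the job-training program
The job-training program wins overall and in every risk group — no reversal.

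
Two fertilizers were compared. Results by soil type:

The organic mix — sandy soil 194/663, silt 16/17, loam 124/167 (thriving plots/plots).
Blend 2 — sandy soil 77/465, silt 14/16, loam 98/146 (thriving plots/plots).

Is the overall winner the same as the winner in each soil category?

Sandy soil: the organic mix 194/663 = 29.3%, Blend 2 77/465 = 16.6% → the organic mix
Silt: the organic mix 16/17 = 94.1%, Blend 2 14/16 = 87.5% → the organic mix
Loam: the organic mix 124/167 = 74.3%, Blend 2 98/146 = 67.1% → the organic mix
Overall: the organic mix 334/847 = 39.4%, Blend 2 189/627 = 30.1% → the organic mix
The organic mix wins overall and in every soil group — no reversal.

Yes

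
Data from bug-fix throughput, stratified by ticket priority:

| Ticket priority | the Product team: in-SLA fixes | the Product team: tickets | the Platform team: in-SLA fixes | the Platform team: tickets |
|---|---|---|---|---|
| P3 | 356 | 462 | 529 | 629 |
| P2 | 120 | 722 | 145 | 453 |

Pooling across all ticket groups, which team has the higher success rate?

the Platform team

P3: the Product team 356/462 = 77.1%, the Platform team 529/629 = 84.1% → the Platform team
P2: the Product team 120/722 = 16.6%, the Platform team 145/453 = 32.0% → the Platform team
Overall: the Product team 476/1184 = 40.2%, the Platform team 674/1082 = 62.3% → the Platform team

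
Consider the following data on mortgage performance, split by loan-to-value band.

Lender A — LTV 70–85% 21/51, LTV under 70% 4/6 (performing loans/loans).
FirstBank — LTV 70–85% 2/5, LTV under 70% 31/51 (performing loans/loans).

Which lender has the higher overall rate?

LTV 70–85%: Lender A 21/51 = 41.2%, FirstBank 2/5 = 40.0% → Lender A
LTV under 70%: Lender A 4/6 = 66.7%, FirstBank 31/51 = 60.8% → Lender A
Overall: Lender A 25/57 = 43.9%, FirstBank 33/56 = 58.9% → FirstBank
(Lender A wins every loan-to-value group but FirstBank wins overall — Lender A's loans skew toward the low-rate LTV 70–85% group.)

FirstBank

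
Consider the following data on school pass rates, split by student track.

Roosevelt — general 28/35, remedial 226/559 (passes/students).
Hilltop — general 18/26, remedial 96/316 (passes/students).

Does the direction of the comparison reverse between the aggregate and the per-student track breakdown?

General: Roosevelt 28/35 = 80.0%, Hilltop 18/26 = 69.2% → Roosevelt
Remedial: Roosevelt 226/559 = 40.4%, Hilltop 96/316 = 30.4% → Roosevelt
Overall: Roosevelt 254/594 = 42.8%, Hilltop 114/342 = 33.3% → Roosevelt
Roosevelt wins overall and in every student group — no reversal.

No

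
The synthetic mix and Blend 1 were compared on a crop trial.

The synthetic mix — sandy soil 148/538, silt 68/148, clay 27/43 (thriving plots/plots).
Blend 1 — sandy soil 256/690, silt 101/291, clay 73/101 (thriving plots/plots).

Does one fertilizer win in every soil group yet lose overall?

Sandy soil: the synthetic mix 148/538 = 27.5%, Blend 1 256/690 = 37.1% → Blend 1
Silt: the synthetic mix 68/148 = 45.9%, Blend 1 101/291 = 34.7% → the synthetic mix
Clay: the synthetic mix 27/43 = 62.8%, Blend 1 73/101 = 72.3% → Blend 1
Overall: the synthetic mix 243/729 = 33.3%, Blend 1 430/1082 = 39.7% → Blend 1
Neither sweeps: the synthetic mix wins 1 of 3 groups, Blend 1 wins 2. Blend 1 wins overall but not every group — no Simpson reversal.

No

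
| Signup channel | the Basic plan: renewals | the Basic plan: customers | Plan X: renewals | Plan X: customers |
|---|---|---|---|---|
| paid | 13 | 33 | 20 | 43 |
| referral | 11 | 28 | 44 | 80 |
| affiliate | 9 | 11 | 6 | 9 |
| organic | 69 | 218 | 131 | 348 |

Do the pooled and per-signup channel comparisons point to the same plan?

No

Paid: the Basic plan 13/33 = 39.4%, Plan X 20/43 = 46.5% → Plan X
Referral: the Basic plan 11/28 = 39.3%, Plan X 44/80 = 55.0% → Plan X
Affiliate: the Basic plan 9/11 = 81.8%, Plan X 6/9 = 66.7% → the Basic plan
Organic: the Basic plan 69/218 = 31.7%, Plan X 131/348 = 37.6% → Plan X
Overall: the Basic plan 102/290 = 35.2%, Plan X 201/480 = 41.9% → Plan X
Neither sweeps: the Basic plan wins 1 of 4 groups, Plan X wins 3. Plan X wins overall but not every group — no Simpson reversal.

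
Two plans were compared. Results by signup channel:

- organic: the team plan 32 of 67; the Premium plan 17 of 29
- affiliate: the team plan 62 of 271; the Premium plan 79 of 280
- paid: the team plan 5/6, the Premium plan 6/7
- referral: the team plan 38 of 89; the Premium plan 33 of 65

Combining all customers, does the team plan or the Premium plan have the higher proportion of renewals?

Organic: the team plan 32/67 = 47.8%, the Premium plan 17/29 = 58.6% → the Premium plan
Affiliate: the team plan 62/271 = 22.9%, the Premium plan 79/280 = 28.2% → the Premium plan
Paid: the team plan 5/6 = 83.3%, the Premium plan 6/7 = 85.7% → the Premium plan
Referral: the team plan 38/89 = 42.7%, the Premium plan 33/65 = 50.8% → the Premium plan
Overall: the team plan 137/433 = 31.6%, the Premium plan 135/381 = 35.4% → the Premium plan

the Premium plan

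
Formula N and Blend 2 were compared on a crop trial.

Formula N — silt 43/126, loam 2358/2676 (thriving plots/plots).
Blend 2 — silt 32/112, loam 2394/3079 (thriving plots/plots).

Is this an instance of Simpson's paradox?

No

Silt: Formula N 43/126 = 34.1%, Blend 2 32/112 = 28.6% → Formula N
Loam: Formula N 2358/2676 = 88.1%, Blend 2 2394/3079 = 77.8% → Formula N
Overall: Formula N 2401/2802 = 85.7%, Blend 2 2426/3191 = 76.0% → Formula N
Formula N wins overall and in every soil group — no reversal.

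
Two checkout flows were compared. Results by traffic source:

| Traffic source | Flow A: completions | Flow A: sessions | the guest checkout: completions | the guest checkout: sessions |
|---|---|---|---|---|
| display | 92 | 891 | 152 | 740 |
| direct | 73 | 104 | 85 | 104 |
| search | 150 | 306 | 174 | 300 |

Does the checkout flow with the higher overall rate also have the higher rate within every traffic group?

Yes

Display: Flow A 92/891 = 10.3%, the guest checkout 152/740 = 20.5% → the guest checkout
Direct: Flow A 73/104 = 70.2%, the guest checkout 85/104 = 81.7% → the guest checkout
Search: Flow A 150/306 = 49.0%, the guest checkout 174/300 = 58.0% → the guest checkout
Overall: Flow A 315/1301 = 24.2%, the guest checkout 411/1144 = 35.9% → the guest checkout
The guest checkout wins overall and in every traffic group — no reversal.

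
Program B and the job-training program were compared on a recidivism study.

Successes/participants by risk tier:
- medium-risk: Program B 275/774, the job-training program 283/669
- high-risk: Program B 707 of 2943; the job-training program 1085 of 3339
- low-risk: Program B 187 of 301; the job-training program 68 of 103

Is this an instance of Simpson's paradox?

Medium-risk: Program B 275/774 = 35.5%, the job-training program 283/669 = 42.3% → the job-training program
High-risk: Program B 707/2943 = 24.0%, the job-training program 1085/3339 = 32.5% → the job-training program
Low-risk: Program B 187/301 = 62.1%, the job-training program 68/103 = 66.0% → the job-training program
Overall: Program B 1169/4018 = 29.1%, the job-training program 1436/4111 = 34.9% → the job-training program
The job-training program wins overall and in every risk group — no reversal.

No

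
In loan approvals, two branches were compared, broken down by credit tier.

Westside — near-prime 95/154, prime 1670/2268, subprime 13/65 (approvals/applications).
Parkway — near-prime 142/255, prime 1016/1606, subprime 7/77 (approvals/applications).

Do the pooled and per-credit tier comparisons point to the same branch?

Yes

Near-prime: Westside 95/154 = 61.7%, Parkway 142/255 = 55.7% → Westside
Prime: Westside 1670/2268 = 73.6%, Parkway 1016/1606 = 63.3% → Westside
Subprime: Westside 13/65 = 20.0%, Parkway 7/77 = 9.1% → Westside
Overall: Westside 1778/2487 = 71.5%, Parkway 1165/1938 = 60.1% → Westside
Westside wins overall and in every credit group — no reversal.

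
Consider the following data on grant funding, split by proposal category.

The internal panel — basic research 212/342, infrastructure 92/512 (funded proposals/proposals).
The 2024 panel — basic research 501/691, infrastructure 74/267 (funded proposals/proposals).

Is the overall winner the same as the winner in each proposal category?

Yes

Basic research: the internal panel 212/342 = 62.0%, the 2024 panel 501/691 = 72.5% → the 2024 panel
Infrastructure: the internal panel 92/512 = 18.0%, the 2024 panel 74/267 = 27.7% → the 2024 panel
Overall: the internal panel 304/854 = 35.6%, the 2024 panel 575/958 = 60.0% → the 2024 panel
The 2024 panel wins overall and in every proposal group — no reversal.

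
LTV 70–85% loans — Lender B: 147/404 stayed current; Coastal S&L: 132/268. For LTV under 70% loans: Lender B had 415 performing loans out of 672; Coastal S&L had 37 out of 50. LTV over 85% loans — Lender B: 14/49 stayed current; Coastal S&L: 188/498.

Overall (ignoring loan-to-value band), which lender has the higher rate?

Lender B

LTV 70–85%: Lender B 147/404 = 36.4%, Coastal S&L 132/268 = 49.3% → Coastal S&L
LTV under 70%: Lender B 415/672 = 61.8%, Coastal S&L 37/50 = 74.0% → Coastal S&L
LTV over 85%: Lender B 14/49 = 28.6%, Coastal S&L 188/498 = 37.8% → Coastal S&L
Overall: Lender B 576/1125 = 51.2%, Coastal S&L 357/816 = 43.8% → Lender B
(Coastal S&L wins every loan-to-value group but Lender B wins overall — Coastal S&L's loans skew toward the low-rate LTV over 85% group.)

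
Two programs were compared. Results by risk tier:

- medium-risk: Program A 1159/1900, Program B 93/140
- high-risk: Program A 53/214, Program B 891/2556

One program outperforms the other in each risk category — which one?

Medium-risk: Program A 1159/1900 = 61.0%, Program B 93/140 = 66.4% → Program B
High-risk: Program A 53/214 = 24.8%, Program B 891/2556 = 34.9% → Program B
Program B has the higher rate in both groups.

Program B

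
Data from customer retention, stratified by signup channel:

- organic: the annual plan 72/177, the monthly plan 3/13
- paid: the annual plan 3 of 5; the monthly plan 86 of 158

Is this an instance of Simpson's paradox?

Yes

Organic: the annual plan 72/177 = 40.7%, the monthly plan 3/13 = 23.1% → the annual plan
Paid: the annual plan 3/5 = 60.0%, the monthly plan 86/158 = 54.4% → the annual plan
Overall: the annual plan 75/182 = 41.2%, the monthly plan 89/171 = 52.0% → the monthly plan
The annual plan wins each signup group but the monthly plan wins overall — the comparison reverses. The annual plan's customers skew toward organic, which has a lower base rate.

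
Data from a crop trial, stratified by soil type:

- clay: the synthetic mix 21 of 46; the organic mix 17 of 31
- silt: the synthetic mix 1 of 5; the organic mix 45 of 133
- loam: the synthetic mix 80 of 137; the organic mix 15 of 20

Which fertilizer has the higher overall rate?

the synthetic mix

Clay: the synthetic mix 21/46 = 45.7%, the organic mix 17/31 = 54.8% → the organic mix
Silt: the synthetic mix 1/5 = 20.0%, the organic mix 45/133 = 33.8% → the organic mix
Loam: the synthetic mix 80/137 = 58.4%, the organic mix 15/20 = 75.0% → the organic mix
Overall: the synthetic mix 102/188 = 54.3%, the organic mix 77/184 = 41.8% → the synthetic mix
(The organic mix wins every soil group but the synthetic mix wins overall — the organic mix's plots skew toward the low-rate silt group.)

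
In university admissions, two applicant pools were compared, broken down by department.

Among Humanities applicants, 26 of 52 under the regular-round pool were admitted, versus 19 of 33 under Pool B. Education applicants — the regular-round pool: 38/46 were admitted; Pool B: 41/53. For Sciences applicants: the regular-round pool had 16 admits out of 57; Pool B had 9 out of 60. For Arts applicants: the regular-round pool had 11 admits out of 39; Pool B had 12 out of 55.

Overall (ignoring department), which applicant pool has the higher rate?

Humanities: the regular-round pool 26/52 = 50.0%, Pool B 19/33 = 57.6% → Pool B
Education: the regular-round pool 38/46 = 82.6%, Pool B 41/53 = 77.4% → the regular-round pool
Sciences: the regular-round pool 16/57 = 28.1%, Pool B 9/60 = 15.0% → the regular-round pool
Arts: the regular-round pool 11/39 = 28.2%, Pool B 12/55 = 21.8% → the regular-round pool
Overall: the regular-round pool 91/194 = 46.9%, Pool B 81/201 = 40.3% → the regular-round pool
(Neither sweeps every department group, but the regular-round pool has the higher pooled rate.)

the regular-round pool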